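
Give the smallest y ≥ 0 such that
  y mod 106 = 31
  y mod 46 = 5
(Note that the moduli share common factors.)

gcd(106, 46) = 2 and 2 | (5 − 31), so the pair is consistent; merging gives y ≡ 879 (mod 2438), where 2438 = lcm(106, 46).
The solution is unique modulo lcm(106, 46) = 2438.

879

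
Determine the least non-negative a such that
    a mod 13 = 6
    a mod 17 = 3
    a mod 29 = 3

Combine the congruences pairwise.
From a ≡ 6 (mod 13) write a = 6 + 13t. Substituting into a ≡ 3 (mod 17) gives 13t ≡ 14 (mod 17), and since 13⁻¹ ≡ 4 (mod 17), t ≡ 5. Hence a ≡ 6 + 13·5 = 71 (mod 221).
From a ≡ 71 (mod 221) write a = 71 + 221t. Substituting into a ≡ 3 (mod 29) gives 221t ≡ 19 (mod 29), and since 18⁻¹ ≡ 21 (mod 29), t ≡ 22. Hence a ≡ 71 + 221·22 = 4933 (mod 6409).

4933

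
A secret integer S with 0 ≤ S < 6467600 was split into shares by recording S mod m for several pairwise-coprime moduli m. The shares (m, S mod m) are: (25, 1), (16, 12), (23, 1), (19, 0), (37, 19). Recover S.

From S ≡ 1 (mod 25) write S = 1 + 25t. Substituting into S ≡ 12 (mod 16) gives 25t ≡ 11 (mod 16), and since 9⁻¹ ≡ 9 (mod 16), t ≡ 3. Hence S ≡ 1 + 25·3 = 76 (mod 400).
From S ≡ 76 (mod 400) write S = 76 + 400t. Substituting into S ≡ 1 (mod 23) gives 400t ≡ 17 (mod 23), and since 9⁻¹ ≡ 18 (mod 23), t ≡ 7. Hence S ≡ 76 + 400·7 = 2876 (mod 9200).
From S ≡ 2876 (mod 9200) write S = 2876 + 9200t. Substituting into S ≡ 0 (mod 19) gives 9200t ≡ 12 (mod 19), and since 4⁻¹ ≡ 5 (mod 19), t ≡ 3. Hence S ≡ 2876 + 9200·3 = 30476 (mod 174800).
From S ≡ 30476 (mod 174800) write S = 30476 + 174800t. Substituting into S ≡ 19 (mod 37) gives 174800t ≡ 31 (mod 37), and since 12⁻¹ ≡ 34 (mod 37), t ≡ 18. Hence S ≡ 30476 + 174800·18 = 3176876 (mod 6467600).

3176876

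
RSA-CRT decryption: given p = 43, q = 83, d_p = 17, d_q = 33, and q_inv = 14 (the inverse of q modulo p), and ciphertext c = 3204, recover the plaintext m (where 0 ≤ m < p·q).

m₁ = c^(d_p) mod p: c ≡ 22 (mod 43), and 22^17 mod 43 = 27.
m₂ = c^(d_q) mod q: c ≡ 50 (mod 83), and 50^33 mod 83 = 56.
h = q_inv·(m₁ − m₂) mod p = 14·(27 − 56) mod 43 = 24.
m = m₂ + h·q = 56 + 24·83 = 2048.

2048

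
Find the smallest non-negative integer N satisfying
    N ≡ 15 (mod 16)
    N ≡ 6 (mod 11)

127

Combine the congruences pairwise.
From N ≡ 15 (mod 16) write N = 15 + 16t. Substituting into N ≡ 6 (mod 11) gives 16t ≡ 2 (mod 11), and since 5⁻¹ ≡ 9 (mod 11), t ≡ 7. Hence N ≡ 15 + 16·7 = 127 (mod 176).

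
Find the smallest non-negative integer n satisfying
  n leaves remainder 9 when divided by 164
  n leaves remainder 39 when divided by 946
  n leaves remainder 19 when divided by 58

Combine the congruences pairwise.
gcd(164, 946) = 2 and 2 | (39 − 9), so the pair is consistent; merging gives n ≡ 29365 (mod 77572), where 77572 = lcm(164, 946).
gcd(77572, 58) = 2 and 2 | (19 − 29365), so the pair is consistent; merging gives n ≡ 727513 (mod 2249588), where 2249588 = lcm(77572, 58).
The solution is unique modulo lcm(164, 946, 58) = 2249588.

727513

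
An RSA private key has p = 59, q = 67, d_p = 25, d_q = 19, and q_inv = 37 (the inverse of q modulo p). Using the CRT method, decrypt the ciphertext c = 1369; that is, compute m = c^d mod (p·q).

m₁ = c^(d_p) mod p: c ≡ 12 (mod 59), and 12^25 mod 59 = 35.
m₂ = c^(d_q) mod q: c ≡ 29 (mod 67), and 29^19 mod 67 = 29.
h = q_inv·(m₁ − m₂) mod p = 37·(35 − 29) mod 59 = 45.
m = m₂ + h·q = 29 + 45·67 = 3044.

3044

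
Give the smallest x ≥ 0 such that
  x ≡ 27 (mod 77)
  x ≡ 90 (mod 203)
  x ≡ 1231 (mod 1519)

144017

gcd(77, 203) = 7 and 7 | (90 − 27), so the pair is consistent; merging gives x ≡ 1105 (mod 2233), where 2233 = lcm(77, 203).
gcd(2233, 1519) = 7 and 7 | (1231 − 1105), so the pair is consistent; merging gives x ≡ 144017 (mod 484561), where 484561 = lcm(2233, 1519).
The solution is unique modulo lcm(77, 203, 1519) = 484561.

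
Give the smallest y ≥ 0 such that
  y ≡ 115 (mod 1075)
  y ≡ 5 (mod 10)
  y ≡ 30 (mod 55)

10865

Combine the congruences pairwise.
gcd(1075, 10) = 5 and 5 | (5 − 115), so the pair is consistent; merging gives y ≡ 115 (mod 2150), where 2150 = lcm(1075, 10).
gcd(2150, 55) = 5 and 5 | (30 − 115), so the pair is consistent; merging gives y ≡ 10865 (mod 23650), where 23650 = lcm(2150, 55).
The solution is unique modulo lcm(1075, 10, 55) = 23650.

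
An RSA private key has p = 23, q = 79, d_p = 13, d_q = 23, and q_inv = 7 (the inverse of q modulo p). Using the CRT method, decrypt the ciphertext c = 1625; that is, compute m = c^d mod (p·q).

327

m₁ = c^(d_p) mod p: c ≡ 15 (mod 23), and 15^13 mod 23 = 5.
m₂ = c^(d_q) mod q: c ≡ 45 (mod 79), and 45^23 mod 79 = 11.
h = q_inv·(m₁ − m₂) mod p = 7·(5 − 11) mod 23 = 4.
m = m₂ + h·q = 11 + 4·79 = 327.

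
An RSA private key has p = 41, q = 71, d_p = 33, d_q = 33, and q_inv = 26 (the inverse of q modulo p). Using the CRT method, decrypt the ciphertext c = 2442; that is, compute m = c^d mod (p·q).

2532

m₁ = c^(d_p) mod p: c ≡ 23 (mod 41), and 23^33 mod 41 = 31.
m₂ = c^(d_q) mod q: c ≡ 28 (mod 71), and 28^33 mod 71 = 47.
h = q_inv·(m₁ − m₂) mod p = 26·(31 − 47) mod 41 = 35.
m = m₂ + h·q = 47 + 35·71 = 2532.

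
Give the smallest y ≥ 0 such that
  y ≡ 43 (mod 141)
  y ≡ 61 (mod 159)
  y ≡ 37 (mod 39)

gcd(141, 159) = 3 and 3 | (61 − 43), so the pair is consistent; merging gives y ≡ 7375 (mod 7473), where 7473 = lcm(141, 159).
gcd(7473, 39) = 3 and 3 | (37 − 7375), so the pair is consistent; merging gives y ≡ 29794 (mod 97149), where 97149 = lcm(7473, 39).
The solution is unique modulo lcm(141, 159, 39) = 97149.

29794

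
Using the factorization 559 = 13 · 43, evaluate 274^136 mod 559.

Mod 13: 274 ≡ 1; by Fermat, exponent reduces to 136 mod 12 = 4; 1^4 ≡ 1 (mod 13).
Mod 43: 274 ≡ 16; by Fermat, exponent reduces to 136 mod 42 = 10; 16^10 ≡ 11 (mod 43).
Combine by CRT: x ≡ 1 (mod 13), x ≡ 11 (mod 43) ⇒ x ≡ 183 (mod 559).

183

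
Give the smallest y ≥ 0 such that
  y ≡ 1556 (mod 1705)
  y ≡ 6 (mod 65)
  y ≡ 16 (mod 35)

gcd(1705, 65) = 5 and 5 | (6 − 1556), so the pair is consistent; merging gives y ≡ 10081 (mod 22165), where 22165 = lcm(1705, 65).
gcd(22165, 35) = 5 and 5 | (16 − 10081), so the pair is consistent; merging gives y ≡ 120906 (mod 155155), where 155155 = lcm(22165, 35).
The solution is unique modulo lcm(1705, 65, 35) = 155155.

120906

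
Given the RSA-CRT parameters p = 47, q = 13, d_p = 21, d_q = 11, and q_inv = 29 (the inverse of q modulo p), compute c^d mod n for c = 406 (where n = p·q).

490

m₁ = c^(d_p) mod p: c ≡ 30 (mod 47), and 30^21 mod 47 = 20.
m₂ = c^(d_q) mod q: c ≡ 3 (mod 13), and 3^11 mod 13 = 9.
h = q_inv·(m₁ − m₂) mod p = 29·(20 − 9) mod 47 = 37.
m = m₂ + h·q = 9 + 37·13 = 490.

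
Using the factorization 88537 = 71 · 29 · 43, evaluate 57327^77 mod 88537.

Mod 71: 57327 ≡ 30; by Fermat, exponent reduces to 77 mod 70 = 7; 30^7 ≡ 1 (mod 71).
Mod 29: 57327 ≡ 23; by Fermat, exponent reduces to 77 mod 28 = 21; 23^21 ≡ 1 (mod 29).
Mod 43: 57327 ≡ 8; by Fermat, exponent reduces to 77 mod 42 = 35; 8^35 ≡ 42 (mod 43).
Combine by CRT: x ≡ 1 (mod 71), x ≡ 1 (mod 29), x ≡ 42 (mod 43) ⇒ x ≡ 18532 (mod 88537).

18532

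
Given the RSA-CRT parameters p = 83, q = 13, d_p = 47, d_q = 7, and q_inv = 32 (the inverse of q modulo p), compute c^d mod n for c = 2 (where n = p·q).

102

m₁ = c^(d_p) mod p: c ≡ 2 (mod 83), and 2^47 mod 83 = 19.
m₂ = c^(d_q) mod q: c ≡ 2 (mod 13), and 2^7 mod 13 = 11.
h = q_inv·(m₁ − m₂) mod p = 32·(19 − 11) mod 83 = 7.
m = m₂ + h·q = 11 + 7·13 = 102.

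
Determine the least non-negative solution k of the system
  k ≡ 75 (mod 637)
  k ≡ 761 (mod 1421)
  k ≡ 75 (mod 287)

653000

gcd(637, 1421) = 49 and 49 | (761 − 75), so the pair is consistent; merging gives k ≡ 6445 (mod 18473), where 18473 = lcm(637, 1421).
gcd(18473, 287) = 7 and 7 | (75 − 6445), so the pair is consistent; merging gives k ≡ 653000 (mod 757393), where 757393 = lcm(18473, 287).
The solution is unique modulo lcm(637, 1421, 287) = 757393.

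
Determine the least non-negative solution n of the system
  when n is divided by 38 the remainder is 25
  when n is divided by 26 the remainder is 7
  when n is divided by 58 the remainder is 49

4167

gcd(38, 26) = 2 and 2 | (7 − 25), so the pair is consistent; merging gives n ≡ 215 (mod 494), where 494 = lcm(38, 26).
gcd(494, 58) = 2 and 2 | (49 − 215), so the pair is consistent; merging gives n ≡ 4167 (mod 14326), where 14326 = lcm(494, 58).
The solution is unique modulo lcm(38, 26, 58) = 14326.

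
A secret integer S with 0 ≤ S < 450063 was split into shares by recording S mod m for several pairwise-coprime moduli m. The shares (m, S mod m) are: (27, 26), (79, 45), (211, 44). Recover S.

The moduli are pairwise coprime; N = 27·79·211 = 450063.
N/27 = 16669; 16669 ≡ 10 (mod 27); 10·19 ≡ 1, so inverse 19.
N/79 = 5697; 5697 ≡ 9 (mod 79); 9·44 ≡ 1, so inverse 44.
N/211 = 2133; 2133 ≡ 23 (mod 211); 23·156 ≡ 1, so inverse 156.
S ≡ 26·16669·19 + 45·5697·44 + 44·2133·156 = 34155458.
34155458 mod 450063 = 400733.

400733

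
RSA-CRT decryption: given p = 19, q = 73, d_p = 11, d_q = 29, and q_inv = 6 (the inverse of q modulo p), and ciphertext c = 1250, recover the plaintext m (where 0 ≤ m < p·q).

m₁ = c^(d_p) mod p: c ≡ 15 (mod 19), and 15^11 mod 19 = 3.
m₂ = c^(d_q) mod q: c ≡ 9 (mod 73), and 9^29 mod 73 = 65.
h = q_inv·(m₁ − m₂) mod p = 6·(3 − 65) mod 19 = 8.
m = m₂ + h·q = 65 + 8·73 = 649.

649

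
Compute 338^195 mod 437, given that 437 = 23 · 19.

426

Mod 23: 338 ≡ 16; by Fermat, exponent reduces to 195 mod 22 = 19; 16^19 ≡ 12 (mod 23).
Mod 19: 338 ≡ 15; by Fermat, exponent reduces to 195 mod 18 = 15; 15^15 ≡ 8 (mod 19).
Combine by CRT: x ≡ 12 (mod 23), x ≡ 8 (mod 19) ⇒ x ≡ 426 (mod 437).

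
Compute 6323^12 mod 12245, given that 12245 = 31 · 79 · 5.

Mod 31: 6323 ≡ 30; 30^12 ≡ 1 (mod 31).
Mod 79: 6323 ≡ 3; 3^12 ≡ 8 (mod 79).
Mod 5: 6323 ≡ 3; since 4 | 12, by Fermat 3^12 ≡ 1 (mod 5).
Combine by CRT: x ≡ 1 (mod 31), x ≡ 8 (mod 79), x ≡ 1 (mod 5) ⇒ x ≡ 3721 (mod 12245).

3721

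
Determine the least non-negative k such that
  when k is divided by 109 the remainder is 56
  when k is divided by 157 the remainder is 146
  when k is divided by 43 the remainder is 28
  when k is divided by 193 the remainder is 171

From k ≡ 56 (mod 109) write k = 56 + 109t. Substituting into k ≡ 146 (mod 157) gives 109t ≡ 90 (mod 157), and since 109⁻¹ ≡ 121 (mod 157), t ≡ 57. Hence k ≡ 56 + 109·57 = 6269 (mod 17113).
From k ≡ 6269 (mod 17113) write k = 6269 + 17113t. Substituting into k ≡ 28 (mod 43) gives 17113t ≡ 37 (mod 43), and since 42⁻¹ ≡ 42 (mod 43), t ≡ 6. Hence k ≡ 6269 + 17113·6 = 108947 (mod 735859).
From k ≡ 108947 (mod 735859) write k = 108947 + 735859t. Substituting into k ≡ 171 (mod 193) gives 735859t ≡ 76 (mod 193), and since 143⁻¹ ≡ 27 (mod 193), t ≡ 122. Hence k ≡ 108947 + 735859·122 = 89883745 (mod 142020787).

89883745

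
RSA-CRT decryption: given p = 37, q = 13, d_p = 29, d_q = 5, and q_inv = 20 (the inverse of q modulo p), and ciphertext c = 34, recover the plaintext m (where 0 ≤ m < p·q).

m₁ = c^(d_p) mod p: c ≡ 34 (mod 37), and 34^29 mod 37 = 9.
m₂ = c^(d_q) mod q: c ≡ 8 (mod 13), and 8^5 mod 13 = 8.
h = q_inv·(m₁ − m₂) mod p = 20·(9 − 8) mod 37 = 20.
m = m₂ + h·q = 8 + 20·13 = 268.

268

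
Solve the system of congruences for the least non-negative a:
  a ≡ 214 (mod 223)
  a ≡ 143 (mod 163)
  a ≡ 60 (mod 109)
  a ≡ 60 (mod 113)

Combine the congruences pairwise.
From a ≡ 214 (mod 223) write a = 214 + 223t. Substituting into a ≡ 143 (mod 163) gives 223t ≡ 92 (mod 163), and since 60⁻¹ ≡ 144 (mod 163), t ≡ 45. Hence a ≡ 214 + 223·45 = 10249 (mod 36349).
From a ≡ 10249 (mod 36349) write a = 10249 + 36349t. Substituting into a ≡ 60 (mod 109) gives 36349t ≡ 57 (mod 109), and since 52⁻¹ ≡ 65 (mod 109), t ≡ 108. Hence a ≡ 10249 + 36349·108 = 3935941 (mod 3962041).
From a ≡ 3935941 (mod 3962041) write a = 3935941 + 3962041t. Substituting into a ≡ 60 (mod 113) gives 3962041t ≡ 22 (mod 113), and since 35⁻¹ ≡ 42 (mod 113), t ≡ 20. Hence a ≡ 3935941 + 3962041·20 = 83176761 (mod 447710633).

83176761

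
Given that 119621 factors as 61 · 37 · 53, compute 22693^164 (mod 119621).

10615

Mod 61: 22693 ≡ 1; by Fermat, exponent reduces to 164 mod 60 = 44; 1^44 ≡ 1 (mod 61).
Mod 37: 22693 ≡ 12; by Fermat, exponent reduces to 164 mod 36 = 20; 12^20 ≡ 33 (mod 37).
Mod 53: 22693 ≡ 9; by Fermat, exponent reduces to 164 mod 52 = 8; 9^8 ≡ 15 (mod 53).
Combine by CRT: x ≡ 1 (mod 61), x ≡ 33 (mod 37), x ≡ 15 (mod 53) ⇒ x ≡ 10615 (mod 119621).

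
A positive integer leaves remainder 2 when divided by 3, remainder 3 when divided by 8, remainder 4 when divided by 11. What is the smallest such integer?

From k ≡ 2 (mod 3) write k = 2 + 3t. Substituting into k ≡ 3 (mod 8) gives 3t ≡ 1 (mod 8), and since 3⁻¹ ≡ 3 (mod 8), t ≡ 3. Hence k ≡ 2 + 3·3 = 11 (mod 24).
From k ≡ 11 (mod 24) write k = 11 + 24t. Substituting into k ≡ 4 (mod 11) gives 24t ≡ 4 (mod 11), and since 2⁻¹ ≡ 6 (mod 11), t ≡ 2. Hence k ≡ 11 + 24·2 = 59 (mod 264).

59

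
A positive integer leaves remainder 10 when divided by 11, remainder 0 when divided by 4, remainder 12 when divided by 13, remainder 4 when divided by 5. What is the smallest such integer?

Combine the congruences pairwise.
From m ≡ 10 (mod 11) write m = 10 + 11t. Substituting into m ≡ 0 (mod 4) gives 11t ≡ 2 (mod 4), and since 3⁻¹ ≡ 3 (mod 4), t ≡ 2. Hence m ≡ 10 + 11·2 = 32 (mod 44).
From m ≡ 32 (mod 44) write m = 32 + 44t. Substituting into m ≡ 12 (mod 13) gives 44t ≡ 6 (mod 13), and since 5⁻¹ ≡ 8 (mod 13), t ≡ 9. Hence m ≡ 32 + 44·9 = 428 (mod 572).
From m ≡ 428 (mod 572) write m = 428 + 572t. Substituting into m ≡ 4 (mod 5) gives 572t ≡ 1 (mod 5), and since 2⁻¹ ≡ 3 (mod 5), t ≡ 3. Hence m ≡ 428 + 572·3 = 2144 (mod 2860).

2144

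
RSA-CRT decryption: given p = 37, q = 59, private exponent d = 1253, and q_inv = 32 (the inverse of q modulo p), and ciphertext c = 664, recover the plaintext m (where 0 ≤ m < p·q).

d_p = d mod (p−1) = 1253 mod 36 = 29; d_q = d mod (q−1) = 35.
m₁ = c^(d_p) mod p: c ≡ 35 (mod 37), and 35^29 mod 37 = 13.
m₂ = c^(d_q) mod q: c ≡ 15 (mod 59), and 15^35 mod 59 = 26.
h = q_inv·(m₁ − m₂) mod p = 32·(13 − 26) mod 37 = 28.
m = m₂ + h·q = 26 + 28·59 = 1678.

1678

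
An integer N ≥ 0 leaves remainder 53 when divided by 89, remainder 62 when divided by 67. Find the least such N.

Combine the congruences pairwise.
From N ≡ 53 (mod 89) write N = 53 + 89t. Substituting into N ≡ 62 (mod 67) gives 89t ≡ 9 (mod 67), and since 22⁻¹ ≡ 64 (mod 67), t ≡ 40. Hence N ≡ 53 + 89·40 = 3613 (mod 5963).

3613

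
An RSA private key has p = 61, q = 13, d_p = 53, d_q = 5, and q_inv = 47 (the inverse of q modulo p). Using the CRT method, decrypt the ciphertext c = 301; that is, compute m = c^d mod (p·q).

m₁ = c^(d_p) mod p: c ≡ 57 (mod 61), and 57^53 mod 61 = 22.
m₂ = c^(d_q) mod q: c ≡ 2 (mod 13), and 2^5 mod 13 = 6.
h = q_inv·(m₁ − m₂) mod p = 47·(22 − 6) mod 61 = 20.
m = m₂ + h·q = 6 + 20·13 = 266.

266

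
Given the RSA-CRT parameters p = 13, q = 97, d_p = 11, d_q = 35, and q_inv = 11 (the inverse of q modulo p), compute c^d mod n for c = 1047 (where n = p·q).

730

m₁ = c^(d_p) mod p: c ≡ 7 (mod 13), and 7^11 mod 13 = 2.
m₂ = c^(d_q) mod q: c ≡ 77 (mod 97), and 77^35 mod 97 = 51.
h = q_inv·(m₁ − m₂) mod p = 11·(2 − 51) mod 13 = 7.
m = m₂ + h·q = 51 + 7·97 = 730.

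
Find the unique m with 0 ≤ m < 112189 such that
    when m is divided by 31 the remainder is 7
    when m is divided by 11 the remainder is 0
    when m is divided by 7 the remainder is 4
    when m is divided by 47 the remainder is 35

The moduli are pairwise coprime; N = 31·11·7·47 = 112189.
N/31 = 3619; 3619 ≡ 23 (mod 31); 23·27 ≡ 1, so inverse 27.
N/11 = 10199; 10199 ≡ 2 (mod 11); 2·6 ≡ 1, so inverse 6.
N/7 = 16027; 16027 ≡ 4 (mod 7); 4·2 ≡ 1, so inverse 2.
N/47 = 2387; 2387 ≡ 37 (mod 47); 37·14 ≡ 1, so inverse 14.
m ≡ 7·3619·27 + 0·10199·6 + 4·16027·2 + 35·2387·14 = 1981837.
1981837 mod 112189 = 74624.

74624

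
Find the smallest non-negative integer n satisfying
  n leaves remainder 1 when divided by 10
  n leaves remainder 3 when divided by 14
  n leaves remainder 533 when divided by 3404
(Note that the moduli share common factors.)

75421

gcd(10, 14) = 2 and 2 | (3 − 1), so the pair is consistent; merging gives n ≡ 31 (mod 70), where 70 = lcm(10, 14).
gcd(70, 3404) = 2 and 2 | (533 − 31), so the pair is consistent; merging gives n ≡ 75421 (mod 119140), where 119140 = lcm(70, 3404).
The solution is unique modulo lcm(10, 14, 3404) = 119140.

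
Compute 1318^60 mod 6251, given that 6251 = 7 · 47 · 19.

Mod 7: 1318 ≡ 2; since 6 | 60, by Fermat 2^60 ≡ 1 (mod 7).
Mod 47: 1318 ≡ 2; by Fermat, exponent reduces to 60 mod 46 = 14; 2^14 ≡ 28 (mod 47).
Mod 19: 1318 ≡ 7; by Fermat, exponent reduces to 60 mod 18 = 6; 7^6 ≡ 1 (mod 19).
Combine by CRT: x ≡ 1 (mod 7), x ≡ 28 (mod 47), x ≡ 1 (mod 19) ⇒ x ≡ 3459 (mod 6251).

3459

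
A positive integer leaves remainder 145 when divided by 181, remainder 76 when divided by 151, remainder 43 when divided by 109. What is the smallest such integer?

363231

Combine the congruences pairwise.
From t ≡ 145 (mod 181) write t = 145 + 181s. Substituting into t ≡ 76 (mod 151) gives 181s ≡ 82 (mod 151), and since 30⁻¹ ≡ 146 (mod 151), s ≡ 43. Hence t ≡ 145 + 181·43 = 7928 (mod 27331).
From t ≡ 7928 (mod 27331) write t = 7928 + 27331s. Substituting into t ≡ 43 (mod 109) gives 27331s ≡ 72 (mod 109), and since 81⁻¹ ≡ 35 (mod 109), s ≡ 13. Hence t ≡ 7928 + 27331·13 = 363231 (mod 2979079).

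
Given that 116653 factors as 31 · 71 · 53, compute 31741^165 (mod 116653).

34969

Mod 31: 31741 ≡ 28; by Fermat, exponent reduces to 165 mod 30 = 15; 28^15 ≡ 1 (mod 31).
Mod 71: 31741 ≡ 4; by Fermat, exponent reduces to 165 mod 70 = 25; 4^25 ≡ 37 (mod 71).
Mod 53: 31741 ≡ 47; by Fermat, exponent reduces to 165 mod 52 = 9; 47^9 ≡ 42 (mod 53).
Combine by CRT: x ≡ 1 (mod 31), x ≡ 37 (mod 71), x ≡ 42 (mod 53) ⇒ x ≡ 34969 (mod 116653).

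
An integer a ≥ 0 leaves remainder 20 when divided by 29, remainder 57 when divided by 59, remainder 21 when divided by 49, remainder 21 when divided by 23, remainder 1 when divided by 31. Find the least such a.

4927265

The moduli are pairwise coprime; N = 29·59·49·23·31 = 59777207.
N/29 = 2061283; 2061283 ≡ 21 (mod 29); 21·18 ≡ 1, so inverse 18.
N/59 = 1013173; 1013173 ≡ 25 (mod 59); 25·26 ≡ 1, so inverse 26.
N/49 = 1219943; 1219943 ≡ 39 (mod 49); 39·44 ≡ 1, so inverse 44.
N/23 = 2599009; 2599009 ≡ 9 (mod 23); 9·18 ≡ 1, so inverse 18.
N/31 = 1928297; 1928297 ≡ 4 (mod 31); 4·8 ≡ 1, so inverse 8.
a ≡ 20·2061283·18 + 57·1013173·26 + 21·1219943·44 + 21·2599009·18 + 1·1928297·8 = 4368663376.
4368663376 mod 59777207 = 4927265.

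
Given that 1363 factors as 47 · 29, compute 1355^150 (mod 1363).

Mod 47: 1355 ≡ 39; by Fermat, exponent reduces to 150 mod 46 = 12; 39^12 ≡ 14 (mod 47).
Mod 29: 1355 ≡ 21; by Fermat, exponent reduces to 150 mod 28 = 10; 21^10 ≡ 4 (mod 29).
Combine by CRT: x ≡ 14 (mod 47), x ≡ 4 (mod 29) ⇒ x ≡ 1048 (mod 1363).

1048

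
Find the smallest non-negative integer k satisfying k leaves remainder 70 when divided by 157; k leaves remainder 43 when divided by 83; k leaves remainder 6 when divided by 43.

156913

The moduli are pairwise coprime; N = 157·83·43 = 560333.
N/157 = 3569; 3569 ≡ 115 (mod 157); 115·71 ≡ 1, so inverse 71.
N/83 = 6751; 6751 ≡ 28 (mod 83); 28·3 ≡ 1, so inverse 3.
N/43 = 13031; 13031 ≡ 2 (mod 43); 2·22 ≡ 1, so inverse 22.
k ≡ 70·3569·71 + 43·6751·3 + 6·13031·22 = 20328901.
20328901 mod 560333 = 156913.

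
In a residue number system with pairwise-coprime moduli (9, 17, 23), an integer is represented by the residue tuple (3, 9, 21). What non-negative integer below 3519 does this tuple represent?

2712

The moduli are pairwise coprime; N = 9·17·23 = 3519.
N/9 = 391; 391 ≡ 4 (mod 9); 4·7 ≡ 1, so inverse 7.
N/17 = 207; 207 ≡ 3 (mod 17); 3·6 ≡ 1, so inverse 6.
N/23 = 153; 153 ≡ 15 (mod 23); 15·20 ≡ 1, so inverse 20.
x ≡ 3·391·7 + 9·207·6 + 21·153·20 = 83649.
83649 mod 3519 = 2712.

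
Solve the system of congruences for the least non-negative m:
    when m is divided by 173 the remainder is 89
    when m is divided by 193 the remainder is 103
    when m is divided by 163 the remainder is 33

Combine the congruences pairwise.
From m ≡ 89 (mod 173) write m = 89 + 173t. Substituting into m ≡ 103 (mod 193) gives 173t ≡ 14 (mod 193), and since 173⁻¹ ≡ 164 (mod 193), t ≡ 173. Hence m ≡ 89 + 173·173 = 30018 (mod 33389).
From m ≡ 30018 (mod 33389) write m = 30018 + 33389t. Substituting into m ≡ 33 (mod 163) gives 33389t ≡ 7 (mod 163), and since 137⁻¹ ≡ 94 (mod 163), t ≡ 6. Hence m ≡ 30018 + 33389·6 = 230352 (mod 5442407).

230352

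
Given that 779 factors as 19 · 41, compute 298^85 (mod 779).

167

Mod 19: 298 ≡ 13; by Fermat, exponent reduces to 85 mod 18 = 13; 13^13 ≡ 15 (mod 19).
Mod 41: 298 ≡ 11; by Fermat, exponent reduces to 85 mod 40 = 5; 11^5 ≡ 3 (mod 41).
Combine by CRT: x ≡ 15 (mod 19), x ≡ 3 (mod 41) ⇒ x ≡ 167 (mod 779).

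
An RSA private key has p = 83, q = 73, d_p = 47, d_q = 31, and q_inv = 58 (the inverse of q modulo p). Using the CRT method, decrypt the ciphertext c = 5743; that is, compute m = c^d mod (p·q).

m₁ = c^(d_p) mod p: c ≡ 16 (mod 83), and 16^47 mod 83 = 11.
m₂ = c^(d_q) mod q: c ≡ 49 (mod 73), and 49^31 mod 73 = 24.
h = q_inv·(m₁ − m₂) mod p = 58·(11 − 24) mod 83 = 76.
m = m₂ + h·q = 24 + 76·73 = 5572.

5572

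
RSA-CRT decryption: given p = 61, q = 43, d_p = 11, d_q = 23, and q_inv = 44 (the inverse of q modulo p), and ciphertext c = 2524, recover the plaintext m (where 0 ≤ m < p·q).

648

m₁ = c^(d_p) mod p: c ≡ 23 (mod 61), and 23^11 mod 61 = 38.
m₂ = c^(d_q) mod q: c ≡ 30 (mod 43), and 30^23 mod 43 = 3.
h = q_inv·(m₁ − m₂) mod p = 44·(38 − 3) mod 61 = 15.
m = m₂ + h·q = 3 + 15·43 = 648.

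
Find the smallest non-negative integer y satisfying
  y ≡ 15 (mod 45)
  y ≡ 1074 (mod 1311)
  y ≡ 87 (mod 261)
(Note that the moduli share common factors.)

gcd(45, 1311) = 3 and 3 | (1074 − 15), so the pair is consistent; merging gives y ≡ 15495 (mod 19665), where 19665 = lcm(45, 1311).
gcd(19665, 261) = 9 and 9 | (87 − 15495), so the pair is consistent; merging gives y ≡ 526785 (mod 570285), where 570285 = lcm(19665, 261).
The solution is unique modulo lcm(45, 1311, 261) = 570285.

526785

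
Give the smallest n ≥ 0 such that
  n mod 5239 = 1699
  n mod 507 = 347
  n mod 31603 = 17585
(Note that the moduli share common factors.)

Combine the congruences pairwise.
gcd(5239, 507) = 169 and 169 | (347 − 1699), so the pair is consistent; merging gives n ≡ 6938 (mod 15717), where 15717 = lcm(5239, 507).
gcd(15717, 31603) = 169 and 169 | (17585 − 6938), so the pair is consistent; merging gives n ≡ 965675 (mod 2939079), where 2939079 = lcm(15717, 31603).
The solution is unique modulo lcm(5239, 507, 31603) = 2939079.

965675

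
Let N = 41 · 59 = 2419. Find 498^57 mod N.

Mod 41: 498 ≡ 6; by Fermat, exponent reduces to 57 mod 40 = 17; 6^17 ≡ 26 (mod 41).
Mod 59: 498 ≡ 26; 26^57 ≡ 25 (mod 59).
Combine by CRT: x ≡ 26 (mod 41), x ≡ 25 (mod 59) ⇒ x ≡ 969 (mod 2419).

969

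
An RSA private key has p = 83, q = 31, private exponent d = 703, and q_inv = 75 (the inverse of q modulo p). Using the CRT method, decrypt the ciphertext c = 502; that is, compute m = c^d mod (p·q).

d_p = d mod (p−1) = 703 mod 82 = 47; d_q = d mod (q−1) = 13.
m₁ = c^(d_p) mod p: c ≡ 4 (mod 83), and 4^47 mod 83 = 29.
m₂ = c^(d_q) mod q: c ≡ 6 (mod 31), and 6^13 mod 31 = 6.
h = q_inv·(m₁ − m₂) mod p = 75·(29 − 6) mod 83 = 65.
m = m₂ + h·q = 6 + 65·31 = 2021.

2021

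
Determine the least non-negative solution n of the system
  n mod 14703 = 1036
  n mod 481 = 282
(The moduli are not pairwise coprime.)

530344

Combine the congruences pairwise.
gcd(14703, 481) = 13 and 13 | (282 − 1036), so the pair is consistent; merging gives n ≡ 530344 (mod 544011), where 544011 = lcm(14703, 481).
The solution is unique modulo lcm(14703, 481) = 544011.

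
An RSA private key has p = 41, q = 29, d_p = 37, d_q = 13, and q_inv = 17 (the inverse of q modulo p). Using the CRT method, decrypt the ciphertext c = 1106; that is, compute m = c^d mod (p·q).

573

m₁ = c^(d_p) mod p: c ≡ 40 (mod 41), and 40^37 mod 41 = 40.
m₂ = c^(d_q) mod q: c ≡ 4 (mod 29), and 4^13 mod 29 = 22.
h = q_inv·(m₁ − m₂) mod p = 17·(40 − 22) mod 41 = 19.
m = m₂ + h·q = 22 + 19·29 = 573.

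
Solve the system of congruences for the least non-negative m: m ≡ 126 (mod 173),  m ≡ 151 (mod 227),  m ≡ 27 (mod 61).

562203

The moduli are pairwise coprime; N = 173·227·61 = 2395531.
N/173 = 13847; 13847 ≡ 7 (mod 173); 7·99 ≡ 1, so inverse 99.
N/227 = 10553; 10553 ≡ 111 (mod 227); 111·45 ≡ 1, so inverse 45.
N/61 = 39271; 39271 ≡ 48 (mod 61); 48·14 ≡ 1, so inverse 14.
m ≡ 126·13847·99 + 151·10553·45 + 27·39271·14 = 259279551.
259279551 mod 2395531 = 562203.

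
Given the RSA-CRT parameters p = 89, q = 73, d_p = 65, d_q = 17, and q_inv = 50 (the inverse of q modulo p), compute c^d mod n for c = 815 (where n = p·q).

m₁ = c^(d_p) mod p: c ≡ 14 (mod 89), and 14^65 mod 89 = 23.
m₂ = c^(d_q) mod q: c ≡ 12 (mod 73), and 12^17 mod 73 = 6.
h = q_inv·(m₁ − m₂) mod p = 50·(23 − 6) mod 89 = 49.
m = m₂ + h·q = 6 + 49·73 = 3583.

3583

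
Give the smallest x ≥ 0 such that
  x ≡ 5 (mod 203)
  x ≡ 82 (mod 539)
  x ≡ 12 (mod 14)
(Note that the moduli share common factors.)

2238

gcd(203, 539) = 7 and 7 | (82 − 5), so the pair is consistent; merging gives x ≡ 2238 (mod 15631), where 15631 = lcm(203, 539).
gcd(15631, 14) = 7 and 7 | (12 − 2238), so the pair is consistent; merging gives x ≡ 2238 (mod 31262), where 31262 = lcm(15631, 14).
The solution is unique modulo lcm(203, 539, 14) = 31262.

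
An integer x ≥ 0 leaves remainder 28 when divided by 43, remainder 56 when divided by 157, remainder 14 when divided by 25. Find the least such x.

101164

The moduli are pairwise coprime; N = 43·157·25 = 168775.
N/43 = 3925; 3925 ≡ 12 (mod 43); 12·18 ≡ 1, so inverse 18.
N/157 = 1075; 1075 ≡ 133 (mod 157); 133·85 ≡ 1, so inverse 85.
N/25 = 6751; 6751 ≡ 1 (mod 25), inverse 1.
x ≡ 28·3925·18 + 56·1075·85 + 14·6751·1 = 7189714.
7189714 mod 168775 = 101164.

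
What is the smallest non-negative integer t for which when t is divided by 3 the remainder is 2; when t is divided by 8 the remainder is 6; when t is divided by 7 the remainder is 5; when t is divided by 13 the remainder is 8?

The moduli are pairwise coprime; N = 3·8·7·13 = 2184.
N/3 = 728; 728 ≡ 2 (mod 3); 2·2 ≡ 1, so inverse 2.
N/8 = 273; 273 ≡ 1 (mod 8), inverse 1.
N/7 = 312; 312 ≡ 4 (mod 7); 4·2 ≡ 1, so inverse 2.
N/13 = 168; 168 ≡ 12 (mod 13); 12·12 ≡ 1, so inverse 12.
t ≡ 2·728·2 + 6·273·1 + 5·312·2 + 8·168·12 = 23798.
23798 mod 2184 = 1958.

1958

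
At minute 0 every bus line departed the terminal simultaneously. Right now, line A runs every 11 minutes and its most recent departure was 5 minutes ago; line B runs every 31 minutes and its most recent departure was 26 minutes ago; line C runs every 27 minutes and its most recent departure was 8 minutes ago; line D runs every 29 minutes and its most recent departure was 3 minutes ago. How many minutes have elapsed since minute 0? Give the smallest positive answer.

172727

The moduli are pairwise coprime; N = 11·31·27·29 = 267003.
N/11 = 24273; 24273 ≡ 7 (mod 11); 7·8 ≡ 1, so inverse 8.
N/31 = 8613; 8613 ≡ 26 (mod 31); 26·6 ≡ 1, so inverse 6.
N/27 = 9889; 9889 ≡ 7 (mod 27); 7·4 ≡ 1, so inverse 4.
N/29 = 9207; 9207 ≡ 14 (mod 29); 14·27 ≡ 1, so inverse 27.
t ≡ 5·24273·8 + 26·8613·6 + 8·9889·4 + 3·9207·27 = 3376763.
3376763 mod 267003 = 172727.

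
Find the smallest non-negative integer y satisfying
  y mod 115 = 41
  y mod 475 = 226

1651

gcd(115, 475) = 5 and 5 | (226 − 41), so the pair is consistent; merging gives y ≡ 1651 (mod 10925), where 10925 = lcm(115, 475).
The solution is unique modulo lcm(115, 475) = 10925.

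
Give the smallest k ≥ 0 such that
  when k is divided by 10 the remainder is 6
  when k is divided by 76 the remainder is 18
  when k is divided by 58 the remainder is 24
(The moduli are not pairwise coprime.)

gcd(10, 76) = 2 and 2 | (18 − 6), so the pair is consistent; merging gives k ≡ 246 (mod 380), where 380 = lcm(10, 76).
gcd(380, 58) = 2 and 2 | (24 − 246), so the pair is consistent; merging gives k ≡ 5186 (mod 11020), where 11020 = lcm(380, 58).
The solution is unique modulo lcm(10, 76, 58) = 11020.

5186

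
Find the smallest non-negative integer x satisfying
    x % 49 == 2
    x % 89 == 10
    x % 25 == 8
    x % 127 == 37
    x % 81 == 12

959999133

The moduli are pairwise coprime; N = 49·89·25·127·81 = 1121540175.
N/49 = 22888575; 22888575 ≡ 38 (mod 49); 38·40 ≡ 1, so inverse 40.
N/89 = 12601575; 12601575 ≡ 65 (mod 89); 65·63 ≡ 1, so inverse 63.
N/25 = 44861607; 44861607 ≡ 7 (mod 25); 7·18 ≡ 1, so inverse 18.
N/127 = 8831025; 8831025 ≡ 80 (mod 127); 80·27 ≡ 1, so inverse 27.
N/81 = 13846175; 13846175 ≡ 35 (mod 81); 35·44 ≡ 1, so inverse 44.
x ≡ 2·22888575·40 + 10·12601575·63 + 8·44861607·18 + 37·8831025·27 + 12·13846175·44 = 32363124033.
32363124033 mod 1121540175 = 959999133.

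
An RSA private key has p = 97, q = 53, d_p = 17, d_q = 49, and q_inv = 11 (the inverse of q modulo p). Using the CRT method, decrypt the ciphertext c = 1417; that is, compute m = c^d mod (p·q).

m₁ = c^(d_p) mod p: c ≡ 59 (mod 97), and 59^17 mod 97 = 87.
m₂ = c^(d_q) mod q: c ≡ 39 (mod 53), and 39^49 mod 53 = 31.
h = q_inv·(m₁ − m₂) mod p = 11·(87 − 31) mod 97 = 34.
m = m₂ + h·q = 31 + 34·53 = 1833.

1833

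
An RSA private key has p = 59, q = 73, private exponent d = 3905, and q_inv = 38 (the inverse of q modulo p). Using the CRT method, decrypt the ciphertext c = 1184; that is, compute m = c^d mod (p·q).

d_p = d mod (p−1) = 3905 mod 58 = 19; d_q = d mod (q−1) = 17.
m₁ = c^(d_p) mod p: c ≡ 4 (mod 59), and 4^19 mod 59 = 19.
m₂ = c^(d_q) mod q: c ≡ 16 (mod 73), and 16^17 mod 73 = 32.
h = q_inv·(m₁ − m₂) mod p = 38·(19 − 32) mod 59 = 37.
m = m₂ + h·q = 32 + 37·73 = 2733.

2733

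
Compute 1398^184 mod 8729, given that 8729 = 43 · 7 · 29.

5343

Mod 43: 1398 ≡ 22; by Fermat, exponent reduces to 184 mod 42 = 16; 22^16 ≡ 11 (mod 43).
Mod 7: 1398 ≡ 5; by Fermat, exponent reduces to 184 mod 6 = 4; 5^4 ≡ 2 (mod 7).
Mod 29: 1398 ≡ 6; by Fermat, exponent reduces to 184 mod 28 = 16; 6^16 ≡ 7 (mod 29).
Combine by CRT: x ≡ 11 (mod 43), x ≡ 2 (mod 7), x ≡ 7 (mod 29) ⇒ x ≡ 5343 (mod 8729).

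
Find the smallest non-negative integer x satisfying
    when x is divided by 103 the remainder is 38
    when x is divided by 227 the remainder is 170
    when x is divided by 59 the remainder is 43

The moduli are pairwise coprime; N = 103·227·59 = 1379479.
N/103 = 13393; 13393 ≡ 3 (mod 103); 3·69 ≡ 1, so inverse 69.
N/227 = 6077; 6077 ≡ 175 (mod 227); 175·48 ≡ 1, so inverse 48.
N/59 = 23381; 23381 ≡ 17 (mod 59); 17·7 ≡ 1, so inverse 7.
x ≡ 38·13393·69 + 170·6077·48 + 43·23381·7 = 91742447.
91742447 mod 1379479 = 696833.

696833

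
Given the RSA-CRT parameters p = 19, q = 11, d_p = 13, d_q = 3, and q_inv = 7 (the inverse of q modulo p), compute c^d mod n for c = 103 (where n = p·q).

m₁ = c^(d_p) mod p: c ≡ 8 (mod 19), and 8^13 mod 19 = 8.
m₂ = c^(d_q) mod q: c ≡ 4 (mod 11), and 4^3 mod 11 = 9.
h = q_inv·(m₁ − m₂) mod p = 7·(8 − 9) mod 19 = 12.
m = m₂ + h·q = 9 + 12·11 = 141.

141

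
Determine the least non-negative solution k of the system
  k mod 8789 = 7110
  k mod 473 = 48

gcd(8789, 473) = 11 and 11 | (48 − 7110), so the pair is consistent; merging gives k ≡ 68633 (mod 377927), where 377927 = lcm(8789, 473).
The solution is unique modulo lcm(8789, 473) = 377927.

68633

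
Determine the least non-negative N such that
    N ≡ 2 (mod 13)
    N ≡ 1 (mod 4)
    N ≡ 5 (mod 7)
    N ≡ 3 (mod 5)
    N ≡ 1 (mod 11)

From N ≡ 2 (mod 13) write N = 2 + 13t. Substituting into N ≡ 1 (mod 4) gives 13t ≡ 3 (mod 4), and since 1⁻¹ ≡ 1 (mod 4), t ≡ 3. Hence N ≡ 2 + 13·3 = 41 (mod 52).
From N ≡ 41 (mod 52) write N = 41 + 52t. Substituting into N ≡ 5 (mod 7) gives 52t ≡ 6 (mod 7), and since 3⁻¹ ≡ 5 (mod 7), t ≡ 2. Hence N ≡ 41 + 52·2 = 145 (mod 364).
From N ≡ 145 (mod 364) write N = 145 + 364t. Substituting into N ≡ 3 (mod 5) gives 364t ≡ 3 (mod 5), and since 4⁻¹ ≡ 4 (mod 5), t ≡ 2. Hence N ≡ 145 + 364·2 = 873 (mod 1820).
From N ≡ 873 (mod 1820) write N = 873 + 1820t. Substituting into N ≡ 1 (mod 11) gives 1820t ≡ 8 (mod 11), and since 5⁻¹ ≡ 9 (mod 11), t ≡ 6. Hence N ≡ 873 + 1820·6 = 11793 (mod 20020).

11793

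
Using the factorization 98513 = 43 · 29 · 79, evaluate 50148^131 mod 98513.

60655

Mod 43: 50148 ≡ 10; by Fermat, exponent reduces to 131 mod 42 = 5; 10^5 ≡ 25 (mod 43).
Mod 29: 50148 ≡ 7; by Fermat, exponent reduces to 131 mod 28 = 19; 7^19 ≡ 16 (mod 29).
Mod 79: 50148 ≡ 62; by Fermat, exponent reduces to 131 mod 78 = 53; 62^53 ≡ 62 (mod 79).
Combine by CRT: x ≡ 25 (mod 43), x ≡ 16 (mod 29), x ≡ 62 (mod 79) ⇒ x ≡ 60655 (mod 98513).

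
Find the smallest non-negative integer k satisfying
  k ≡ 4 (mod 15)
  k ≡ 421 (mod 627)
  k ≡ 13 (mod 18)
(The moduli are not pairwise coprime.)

gcd(15, 627) = 3 and 3 | (421 − 4), so the pair is consistent; merging gives k ≡ 2929 (mod 3135), where 3135 = lcm(15, 627).
gcd(3135, 18) = 3 and 3 | (13 − 2929), so the pair is consistent; merging gives k ≡ 2929 (mod 18810), where 18810 = lcm(3135, 18).
The solution is unique modulo lcm(15, 627, 18) = 18810.

2929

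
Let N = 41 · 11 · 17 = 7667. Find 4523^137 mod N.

Mod 41: 4523 ≡ 13; by Fermat, exponent reduces to 137 mod 40 = 17; 13^17 ≡ 29 (mod 41).
Mod 11: 4523 ≡ 2; by Fermat, exponent reduces to 137 mod 10 = 7; 2^7 ≡ 7 (mod 11).
Mod 17: 4523 ≡ 1; by Fermat, exponent reduces to 137 mod 16 = 9; 1^9 ≡ 1 (mod 17).
Combine by CRT: x ≡ 29 (mod 41), x ≡ 7 (mod 11), x ≡ 1 (mod 17) ⇒ x ≡ 5441 (mod 7667).

5441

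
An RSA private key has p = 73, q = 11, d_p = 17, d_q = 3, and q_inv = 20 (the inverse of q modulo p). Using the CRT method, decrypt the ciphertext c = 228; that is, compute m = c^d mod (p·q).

138

m₁ = c^(d_p) mod p: c ≡ 9 (mod 73), and 9^17 mod 73 = 65.
m₂ = c^(d_q) mod q: c ≡ 8 (mod 11), and 8^3 mod 11 = 6.
h = q_inv·(m₁ − m₂) mod p = 20·(65 − 6) mod 73 = 12.
m = m₂ + h·q = 6 + 12·11 = 138.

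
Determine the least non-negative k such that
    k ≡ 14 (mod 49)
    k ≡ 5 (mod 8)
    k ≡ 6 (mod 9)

The moduli are pairwise coprime; N = 49·8·9 = 3528.
N/49 = 72; 72 ≡ 23 (mod 49); 23·32 ≡ 1, so inverse 32.
N/8 = 441; 441 ≡ 1 (mod 8), inverse 1.
N/9 = 392; 392 ≡ 5 (mod 9); 5·2 ≡ 1, so inverse 2.
k ≡ 14·72·32 + 5·441·1 + 6·392·2 = 39165.
39165 mod 3528 = 357.

357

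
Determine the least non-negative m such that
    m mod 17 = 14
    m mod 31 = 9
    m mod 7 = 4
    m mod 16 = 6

41766

From m ≡ 14 (mod 17) write m = 14 + 17t. Substituting into m ≡ 9 (mod 31) gives 17t ≡ 26 (mod 31), and since 17⁻¹ ≡ 11 (mod 31), t ≡ 7. Hence m ≡ 14 + 17·7 = 133 (mod 527).
From m ≡ 133 (mod 527) write m = 133 + 527t. Substituting into m ≡ 4 (mod 7) gives 527t ≡ 4 (mod 7), and since 2⁻¹ ≡ 4 (mod 7), t ≡ 2. Hence m ≡ 133 + 527·2 = 1187 (mod 3689).
From m ≡ 1187 (mod 3689) write m = 1187 + 3689t. Substituting into m ≡ 6 (mod 16) gives 3689t ≡ 3 (mod 16), and since 9⁻¹ ≡ 9 (mod 16), t ≡ 11. Hence m ≡ 1187 + 3689·11 = 41766 (mod 59024).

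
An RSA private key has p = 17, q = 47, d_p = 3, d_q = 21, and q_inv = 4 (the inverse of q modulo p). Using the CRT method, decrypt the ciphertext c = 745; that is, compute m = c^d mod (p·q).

m₁ = c^(d_p) mod p: c ≡ 14 (mod 17), and 14^3 mod 17 = 7.
m₂ = c^(d_q) mod q: c ≡ 40 (mod 47), and 40^21 mod 47 = 23.
h = q_inv·(m₁ − m₂) mod p = 4·(7 − 23) mod 17 = 4.
m = m₂ + h·q = 23 + 4·47 = 211.

211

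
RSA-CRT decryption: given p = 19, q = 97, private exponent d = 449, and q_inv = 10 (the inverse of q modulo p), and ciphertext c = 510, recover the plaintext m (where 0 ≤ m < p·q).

196

d_p = d mod (p−1) = 449 mod 18 = 17; d_q = d mod (q−1) = 65.
m₁ = c^(d_p) mod p: c ≡ 16 (mod 19), and 16^17 mod 19 = 6.
m₂ = c^(d_q) mod q: c ≡ 25 (mod 97), and 25^65 mod 97 = 2.
h = q_inv·(m₁ − m₂) mod p = 10·(6 − 2) mod 19 = 2.
m = m₂ + h·q = 2 + 2·97 = 196.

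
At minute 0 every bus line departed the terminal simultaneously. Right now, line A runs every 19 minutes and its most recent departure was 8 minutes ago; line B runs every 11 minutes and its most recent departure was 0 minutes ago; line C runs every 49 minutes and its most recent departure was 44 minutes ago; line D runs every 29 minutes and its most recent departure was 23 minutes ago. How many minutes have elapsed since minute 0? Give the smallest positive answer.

114312

The moduli are pairwise coprime; N = 19·11·49·29 = 296989.
N/19 = 15631; 15631 ≡ 13 (mod 19); 13·3 ≡ 1, so inverse 3.
N/11 = 26999; 26999 ≡ 5 (mod 11); 5·9 ≡ 1, so inverse 9.
N/49 = 6061; 6061 ≡ 34 (mod 49); 34·13 ≡ 1, so inverse 13.
N/29 = 10241; 10241 ≡ 4 (mod 29); 4·22 ≡ 1, so inverse 22.
t ≡ 8·15631·3 + 0·26999·9 + 44·6061·13 + 23·10241·22 = 9023982.
9023982 mod 296989 = 114312.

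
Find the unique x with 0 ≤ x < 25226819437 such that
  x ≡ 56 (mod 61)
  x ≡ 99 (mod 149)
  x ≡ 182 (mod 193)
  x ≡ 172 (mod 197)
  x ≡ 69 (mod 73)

The moduli are pairwise coprime; N = 61·149·193·197·73 = 25226819437.
N/61 = 413554417; 413554417 ≡ 37 (mod 61); 37·33 ≡ 1, so inverse 33.
N/149 = 169307513; 169307513 ≡ 5 (mod 149); 5·30 ≡ 1, so inverse 30.
N/193 = 130708909; 130708909 ≡ 45 (mod 193); 45·163 ≡ 1, so inverse 163.
N/197 = 128054921; 128054921 ≡ 193 (mod 197); 193·49 ≡ 1, so inverse 49.
N/73 = 345572869; 345572869 ≡ 67 (mod 73); 67·12 ≡ 1, so inverse 12.
x ≡ 56·413554417·33 + 99·169307513·30 + 182·130708909·163 + 172·128054921·49 + 69·345572869·12 = 6510083580340.
6510083580340 mod 25226819437 = 1564165594.

1564165594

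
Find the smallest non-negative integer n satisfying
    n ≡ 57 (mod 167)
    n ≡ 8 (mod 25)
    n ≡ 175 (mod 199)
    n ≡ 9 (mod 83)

34256433

From n ≡ 57 (mod 167) write n = 57 + 167t. Substituting into n ≡ 8 (mod 25) gives 167t ≡ 1 (mod 25), and since 17⁻¹ ≡ 3 (mod 25), t ≡ 3. Hence n ≡ 57 + 167·3 = 558 (mod 4175).
From n ≡ 558 (mod 4175) write n = 558 + 4175t. Substituting into n ≡ 175 (mod 199) gives 4175t ≡ 15 (mod 199), and since 195⁻¹ ≡ 149 (mod 199), t ≡ 46. Hence n ≡ 558 + 4175·46 = 192608 (mod 830825).
From n ≡ 192608 (mod 830825) write n = 192608 + 830825t. Substituting into n ≡ 9 (mod 83) gives 830825t ≡ 44 (mod 83), and since 78⁻¹ ≡ 33 (mod 83), t ≡ 41. Hence n ≡ 192608 + 830825·41 = 34256433 (mod 68958475).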